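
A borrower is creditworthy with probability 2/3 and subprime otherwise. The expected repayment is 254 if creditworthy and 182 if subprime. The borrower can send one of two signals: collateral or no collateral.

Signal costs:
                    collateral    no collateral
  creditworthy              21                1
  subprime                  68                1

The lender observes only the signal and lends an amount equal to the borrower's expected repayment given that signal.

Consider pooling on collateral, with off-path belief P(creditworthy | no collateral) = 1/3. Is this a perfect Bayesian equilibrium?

At the pooled signal (collateral) the lender holds the prior 2/3 and pays 2/3·254 + 1/3·182 = 230. Off-path (no collateral) belief 1/3 gives 1/3·254 + 2/3·182 = 206.
Creditworthy: collateral gives 230 − 21 = 209; no collateral gives 206 − 1 = 205. Stays. ✓
Subprime: collateral gives 230 − 68 = 162; no collateral gives 206 − 1 = 205. Deviates. ✗

No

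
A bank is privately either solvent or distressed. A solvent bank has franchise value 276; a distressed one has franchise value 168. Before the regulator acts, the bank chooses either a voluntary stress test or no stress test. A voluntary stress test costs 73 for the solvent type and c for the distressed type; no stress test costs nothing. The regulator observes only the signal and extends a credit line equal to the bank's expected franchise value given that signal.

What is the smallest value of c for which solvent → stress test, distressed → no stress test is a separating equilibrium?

Under separation: stress test → solvent (pays 276); no stress test → distressed (pays 168).
Solvent: 276 − 73 = 203 ≥ 168 − 0 = 168. Holds regardless of c. ✓
Distressed: 168 − 0 ≥ 276 − c, so c ≥ 276 − 168 = 108.

108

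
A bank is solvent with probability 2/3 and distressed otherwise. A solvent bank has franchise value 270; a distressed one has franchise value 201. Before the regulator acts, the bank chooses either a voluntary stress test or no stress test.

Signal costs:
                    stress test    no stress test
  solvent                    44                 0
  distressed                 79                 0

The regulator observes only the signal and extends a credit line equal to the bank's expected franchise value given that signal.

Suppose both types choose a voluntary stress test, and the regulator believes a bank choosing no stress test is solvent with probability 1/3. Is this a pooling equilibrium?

No

At the pooled signal (stress test) the regulator holds the prior 2/3 and pays 2/3·270 + 1/3·201 = 247. Off-path (no stress test) belief 1/3 gives 1/3·270 + 2/3·201 = 224.
Solvent: stress test gives 247 − 44 = 203; no stress test gives 224 − 0 = 224. Deviates. ✗
Distressed: stress test gives 247 − 79 = 168; no stress test gives 224 − 0 = 224. Deviates. ✗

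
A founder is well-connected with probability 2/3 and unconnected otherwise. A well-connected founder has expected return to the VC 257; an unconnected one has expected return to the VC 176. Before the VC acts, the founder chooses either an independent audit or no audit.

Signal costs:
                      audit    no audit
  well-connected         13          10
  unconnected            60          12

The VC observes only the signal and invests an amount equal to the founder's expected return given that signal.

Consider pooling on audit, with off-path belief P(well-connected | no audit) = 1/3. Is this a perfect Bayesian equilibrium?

On the equilibrium path (audit) the VC holds the prior 2/3 and pays 2/3·257 + 1/3·176 = 230. Off-path (no audit) belief 1/3 gives 1/3·257 + 2/3·176 = 203.
Well-connected: audit gives 230 − 13 = 217; no audit gives 203 − 10 = 193. Stays. ✓
Unconnected: audit gives 230 − 60 = 170; no audit gives 203 − 12 = 191. Deviates. ✗

No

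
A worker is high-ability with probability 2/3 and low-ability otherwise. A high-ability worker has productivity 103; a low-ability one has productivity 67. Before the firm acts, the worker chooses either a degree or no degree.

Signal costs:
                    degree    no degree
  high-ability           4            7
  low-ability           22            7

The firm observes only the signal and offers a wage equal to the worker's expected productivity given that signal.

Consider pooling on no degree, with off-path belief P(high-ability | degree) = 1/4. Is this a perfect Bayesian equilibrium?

On the equilibrium path (no degree) the firm holds the prior 2/3 and pays 2/3·103 + 1/3·67 = 91. Off-path (degree) belief 1/4 gives 1/4·103 + 3/4·67 = 76.
High-ability: no degree gives 91 − 7 = 84; degree gives 76 − 4 = 72. Stays. ✓
Low-ability: no degree gives 91 − 7 = 84; degree gives 76 − 22 = 54. Stays. ✓
Beliefs are Bayes-consistent on-path and both types best-respond.

Yes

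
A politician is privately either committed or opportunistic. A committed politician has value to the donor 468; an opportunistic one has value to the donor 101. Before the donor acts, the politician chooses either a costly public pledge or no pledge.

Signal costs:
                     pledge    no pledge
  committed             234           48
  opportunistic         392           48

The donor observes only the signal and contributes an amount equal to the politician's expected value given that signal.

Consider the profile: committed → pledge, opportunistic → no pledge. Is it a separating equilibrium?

No

If types separate, pledge earns payment 468 and no pledge earns 101.
Committed: pledge gives 468 − 234 = 234; no pledge gives 101 − 48 = 53. No deviation. ✓
Opportunistic: no pledge gives 101 − 48 = 53; pledge gives 468 − 392 = 76. Would deviate. ✗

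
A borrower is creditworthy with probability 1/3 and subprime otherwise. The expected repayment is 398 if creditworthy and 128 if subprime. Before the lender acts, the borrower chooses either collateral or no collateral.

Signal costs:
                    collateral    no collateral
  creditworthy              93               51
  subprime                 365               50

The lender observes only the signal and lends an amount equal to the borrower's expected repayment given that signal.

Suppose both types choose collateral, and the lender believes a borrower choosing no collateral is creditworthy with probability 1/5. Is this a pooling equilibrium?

No

On the equilibrium path (collateral) the lender holds the prior 1/3 and pays 1/3·398 + 2/3·128 = 218. Off-path (no collateral) belief 1/5 gives 1/5·398 + 4/5·128 = 182.
Creditworthy: collateral gives 218 − 93 = 125; no collateral gives 182 − 51 = 131. Deviates. ✗
Subprime: collateral gives 218 − 365 = -147; no collateral gives 182 − 50 = 132. Deviates. ✗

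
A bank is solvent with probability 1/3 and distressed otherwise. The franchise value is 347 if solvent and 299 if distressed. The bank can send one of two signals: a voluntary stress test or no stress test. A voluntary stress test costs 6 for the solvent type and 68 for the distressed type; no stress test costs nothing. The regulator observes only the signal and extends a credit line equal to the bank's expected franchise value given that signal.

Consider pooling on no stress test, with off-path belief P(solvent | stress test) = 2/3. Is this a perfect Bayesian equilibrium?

At the pooled signal (no stress test) the regulator holds the prior 1/3 and pays 1/3·347 + 2/3·299 = 315. Off-path (stress test) belief 2/3 gives 2/3·347 + 1/3·299 = 331.
Solvent: no stress test gives 315 − 0 = 315; stress test gives 331 − 6 = 325. Deviates. ✗
Distressed: no stress test gives 315 − 0 = 315; stress test gives 331 − 68 = 263. Stays. ✓

No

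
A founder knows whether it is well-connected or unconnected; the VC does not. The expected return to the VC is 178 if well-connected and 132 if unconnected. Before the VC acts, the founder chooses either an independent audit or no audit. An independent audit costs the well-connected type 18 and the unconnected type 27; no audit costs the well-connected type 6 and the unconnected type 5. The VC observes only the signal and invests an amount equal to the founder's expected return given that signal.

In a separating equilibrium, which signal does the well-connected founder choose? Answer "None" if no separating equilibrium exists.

None

Try well-connected → audit, unconnected → no audit:
  If types separate, audit earns payment 178 and no audit earns 132.
  Well-connected: audit gives 178 − 18 = 160; no audit gives 132 − 6 = 126. No deviation. ✓
  Unconnected: no audit gives 132 − 5 = 127; audit gives 178 − 27 = 151. Would deviate. ✗
Try well-connected → no audit, unconnected → audit:
  If types separate, no audit earns payment 178 and audit earns 132.
  Well-connected: no audit gives 178 − 6 = 172; audit gives 132 − 18 = 114. No deviation. ✓
  Unconnected: audit gives 132 − 27 = 105; no audit gives 178 − 5 = 173. Would deviate. ✗
Neither assignment is incentive-compatible.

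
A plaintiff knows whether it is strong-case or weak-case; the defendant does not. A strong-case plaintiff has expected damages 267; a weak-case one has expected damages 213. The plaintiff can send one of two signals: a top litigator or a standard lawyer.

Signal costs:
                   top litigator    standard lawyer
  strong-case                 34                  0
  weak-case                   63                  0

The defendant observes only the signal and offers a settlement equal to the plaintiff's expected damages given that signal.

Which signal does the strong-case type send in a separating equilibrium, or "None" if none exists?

Try strong-case → top litigator, weak-case → standard lawyer:
  Under separation the defendant infers type exactly: top litigator → strong-case (pays 267), standard lawyer → weak-case (pays 213).
  Strong-case: top litigator gives 267 − 34 = 233; standard lawyer gives 213 − 0 = 213. No deviation. ✓
  Weak-case: standard lawyer gives 213 − 0 = 213; top litigator gives 267 − 63 = 204. No deviation. ✓
Both hold — the strong-case type sends top litigator.

top litigator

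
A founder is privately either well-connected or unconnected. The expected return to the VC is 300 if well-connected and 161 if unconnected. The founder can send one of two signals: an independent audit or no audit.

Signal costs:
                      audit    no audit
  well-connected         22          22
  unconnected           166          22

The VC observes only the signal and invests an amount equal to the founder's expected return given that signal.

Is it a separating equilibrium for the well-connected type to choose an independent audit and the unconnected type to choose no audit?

If types separate, audit earns payment 300 and no audit earns 161.
Well-connected: audit gives 300 − 22 = 278; no audit gives 161 − 22 = 139. No deviation. ✓
Unconnected: no audit gives 161 − 22 = 139; audit gives 300 − 166 = 134. No deviation. ✓
Both incentive constraints hold.

Yes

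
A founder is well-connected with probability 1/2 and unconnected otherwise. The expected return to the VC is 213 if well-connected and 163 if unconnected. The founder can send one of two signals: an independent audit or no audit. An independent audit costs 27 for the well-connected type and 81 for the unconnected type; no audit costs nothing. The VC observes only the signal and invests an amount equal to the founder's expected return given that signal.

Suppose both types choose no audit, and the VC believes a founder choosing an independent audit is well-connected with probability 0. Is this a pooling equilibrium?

Yes

On the equilibrium path (no audit) the VC holds the prior 1/2 and pays 1/2·213 + 1/2·163 = 188. Off-path (audit) belief 0 gives 0·213 + 1·163 = 163.
Well-connected: no audit gives 188 − 0 = 188; audit gives 163 − 27 = 136. Stays. ✓
Unconnected: no audit gives 188 − 0 = 188; audit gives 163 − 81 = 82. Stays. ✓
Beliefs are Bayes-consistent on-path and both types best-respond.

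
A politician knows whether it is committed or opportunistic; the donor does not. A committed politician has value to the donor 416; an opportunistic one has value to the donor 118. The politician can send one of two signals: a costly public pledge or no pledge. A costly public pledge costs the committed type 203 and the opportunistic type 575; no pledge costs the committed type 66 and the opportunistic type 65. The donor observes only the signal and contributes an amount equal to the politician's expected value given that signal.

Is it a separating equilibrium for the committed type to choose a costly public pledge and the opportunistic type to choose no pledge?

Yes

Under separation the donor infers type exactly: pledge → committed (pays 416), no pledge → opportunistic (pays 118).
Committed: pledge gives 416 − 203 = 213; no pledge gives 118 − 66 = 52. No deviation. ✓
Opportunistic: no pledge gives 118 − 65 = 53; pledge gives 416 − 575 = -159. No deviation. ✓
Neither type gains from mimicking the other.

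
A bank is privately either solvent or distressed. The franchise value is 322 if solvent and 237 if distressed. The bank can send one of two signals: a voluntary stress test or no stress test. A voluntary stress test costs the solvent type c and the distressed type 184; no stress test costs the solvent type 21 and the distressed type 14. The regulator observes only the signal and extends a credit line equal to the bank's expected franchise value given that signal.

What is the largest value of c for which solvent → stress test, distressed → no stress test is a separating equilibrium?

106

Under separation: stress test → solvent (pays 322); no stress test → distressed (pays 237).
Distressed: 237 − 14 = 223 ≥ 322 − 184 = 138. Holds regardless of c. ✓
Solvent: 322 − c ≥ 237 − 21, so c ≤ 322 − 216 = 106.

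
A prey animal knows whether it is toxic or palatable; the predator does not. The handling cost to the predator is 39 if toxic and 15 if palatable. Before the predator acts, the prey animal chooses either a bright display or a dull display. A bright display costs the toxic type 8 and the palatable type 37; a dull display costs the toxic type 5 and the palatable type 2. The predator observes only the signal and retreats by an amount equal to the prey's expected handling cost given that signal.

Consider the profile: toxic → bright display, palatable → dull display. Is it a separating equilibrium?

If types separate, bright display earns payment 39 and dull display earns 15.
Toxic: bright display gives 39 − 8 = 31; dull display gives 15 − 5 = 10. No deviation. ✓
Palatable: dull display gives 15 − 2 = 13; bright display gives 39 − 37 = 2. No deviation. ✓
Both incentive constraints hold.

Yes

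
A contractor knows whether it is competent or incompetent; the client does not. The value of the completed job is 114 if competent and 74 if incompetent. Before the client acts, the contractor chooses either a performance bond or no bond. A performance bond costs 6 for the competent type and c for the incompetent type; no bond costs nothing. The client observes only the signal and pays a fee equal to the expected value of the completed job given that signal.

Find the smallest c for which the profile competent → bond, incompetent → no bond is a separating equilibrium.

40

Under separation: bond → competent (pays 114); no bond → incompetent (pays 74).
Competent: 114 − 6 = 108 ≥ 74 − 0 = 74. Holds regardless of c. ✓
Incompetent: 74 − 0 ≥ 114 − c, so c ≥ 114 − 74 = 40.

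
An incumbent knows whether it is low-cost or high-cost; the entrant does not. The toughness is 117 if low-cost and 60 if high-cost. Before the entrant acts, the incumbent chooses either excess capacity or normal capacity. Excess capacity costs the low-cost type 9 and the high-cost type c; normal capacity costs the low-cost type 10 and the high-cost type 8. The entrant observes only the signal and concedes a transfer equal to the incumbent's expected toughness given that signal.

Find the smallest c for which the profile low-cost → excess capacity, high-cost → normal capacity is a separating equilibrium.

Under separation: excess capacity → low-cost (pays 117); normal capacity → high-cost (pays 60).
Low-cost: 117 − 9 = 108 ≥ 60 − 10 = 50. Holds regardless of c. ✓
High-cost: 60 − 8 ≥ 117 − c, so c ≥ 117 − 52 = 65.

65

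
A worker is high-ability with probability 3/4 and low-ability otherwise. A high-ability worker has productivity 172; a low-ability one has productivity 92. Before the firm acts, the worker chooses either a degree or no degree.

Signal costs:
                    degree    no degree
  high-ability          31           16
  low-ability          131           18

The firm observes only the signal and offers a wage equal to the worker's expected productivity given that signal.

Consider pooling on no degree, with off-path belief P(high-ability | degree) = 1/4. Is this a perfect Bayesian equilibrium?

At the pooled signal (no degree) the firm holds the prior 3/4 and pays 3/4·172 + 1/4·92 = 152. Off-path (degree) belief 1/4 gives 1/4·172 + 3/4·92 = 112.
High-ability: no degree gives 152 − 16 = 136; degree gives 112 − 31 = 81. Stays. ✓
Low-ability: no degree gives 152 − 18 = 134; degree gives 112 − 131 = -19. Stays. ✓

Yes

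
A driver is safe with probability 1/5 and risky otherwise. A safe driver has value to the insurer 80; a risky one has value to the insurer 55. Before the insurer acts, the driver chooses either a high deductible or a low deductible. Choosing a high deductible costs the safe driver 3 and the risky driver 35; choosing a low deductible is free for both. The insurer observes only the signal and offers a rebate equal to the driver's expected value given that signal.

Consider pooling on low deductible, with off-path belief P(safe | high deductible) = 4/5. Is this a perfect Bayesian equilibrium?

On the equilibrium path (low deductible) the insurer holds the prior 1/5 and pays 1/5·80 + 4/5·55 = 60. Off-path (high deductible) belief 4/5 gives 4/5·80 + 1/5·55 = 75.
Safe: low deductible gives 60 − 0 = 60; high deductible gives 75 − 3 = 72. Deviates. ✗
Risky: low deductible gives 60 − 0 = 60; high deductible gives 75 − 35 = 40. Stays. ✓

No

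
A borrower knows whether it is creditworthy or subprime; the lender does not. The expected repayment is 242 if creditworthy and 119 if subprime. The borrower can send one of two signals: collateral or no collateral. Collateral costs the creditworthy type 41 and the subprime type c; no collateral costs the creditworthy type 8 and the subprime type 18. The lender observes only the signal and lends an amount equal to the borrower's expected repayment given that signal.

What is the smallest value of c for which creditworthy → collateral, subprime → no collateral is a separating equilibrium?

141

Under separation: collateral → creditworthy (pays 242); no collateral → subprime (pays 119).
Creditworthy: 242 − 41 = 201 ≥ 119 − 8 = 111. Holds regardless of c. ✓
Subprime: 119 − 18 ≥ 242 − c, so c ≥ 242 − 101 = 141.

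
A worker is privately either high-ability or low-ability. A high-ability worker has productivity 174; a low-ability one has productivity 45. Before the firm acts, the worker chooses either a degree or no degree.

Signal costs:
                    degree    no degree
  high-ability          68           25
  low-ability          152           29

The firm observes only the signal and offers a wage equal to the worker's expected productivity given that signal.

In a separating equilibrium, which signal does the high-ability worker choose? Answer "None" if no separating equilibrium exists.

None

Try high-ability → degree, low-ability → no degree:
  If types separate, degree earns payment 174 and no degree earns 45.
  High-ability: degree gives 174 − 68 = 106; no degree gives 45 − 25 = 20. No deviation. ✓
  Low-ability: no degree gives 45 − 29 = 16; degree gives 174 − 152 = 22. Would deviate. ✗
Try high-ability → no degree, low-ability → degree:
  If types separate, no degree earns payment 174 and degree earns 45.
  High-ability: no degree gives 174 − 25 = 149; degree gives 45 − 68 = -23. No deviation. ✓
  Low-ability: degree gives 45 − 152 = -107; no degree gives 174 − 29 = 145. Would deviate. ✗
Neither assignment is incentive-compatible.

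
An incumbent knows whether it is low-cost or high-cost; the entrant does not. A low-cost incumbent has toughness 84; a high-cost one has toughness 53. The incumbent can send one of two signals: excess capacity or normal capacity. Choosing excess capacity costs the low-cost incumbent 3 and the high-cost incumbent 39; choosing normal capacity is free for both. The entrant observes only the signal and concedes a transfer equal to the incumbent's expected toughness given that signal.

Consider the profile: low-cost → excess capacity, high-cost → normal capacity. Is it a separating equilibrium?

Under separation the entrant infers type exactly: excess capacity → low-cost (pays 84), normal capacity → high-cost (pays 53).
Low-cost: excess capacity gives 84 − 3 = 81; normal capacity gives 53 − 0 = 53. No deviation. ✓
High-cost: normal capacity gives 53 − 0 = 53; excess capacity gives 84 − 39 = 45. No deviation. ✓
Neither type gains from mimicking the other.

Yes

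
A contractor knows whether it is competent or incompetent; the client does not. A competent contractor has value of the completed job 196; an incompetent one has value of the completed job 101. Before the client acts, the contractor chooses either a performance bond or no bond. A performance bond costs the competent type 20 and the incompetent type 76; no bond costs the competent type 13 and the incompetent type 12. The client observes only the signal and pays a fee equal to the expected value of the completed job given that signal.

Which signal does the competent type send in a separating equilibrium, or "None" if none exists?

None

Try competent → bond, incompetent → no bond:
  Under separation the client infers type exactly: bond → competent (pays 196), no bond → incompetent (pays 101).
  Competent: bond gives 196 − 20 = 176; no bond gives 101 − 13 = 88. No deviation. ✓
  Incompetent: no bond gives 101 − 12 = 89; bond gives 196 − 76 = 120. Would deviate. ✗
Try competent → no bond, incompetent → bond:
  Under separation the client infers type exactly: no bond → competent (pays 196), bond → incompetent (pays 101).
  Competent: no bond gives 196 − 13 = 183; bond gives 101 − 20 = 81. No deviation. ✓
  Incompetent: bond gives 101 − 76 = 25; no bond gives 196 − 12 = 184. Would deviate. ✗
Neither assignment is incentive-compatible.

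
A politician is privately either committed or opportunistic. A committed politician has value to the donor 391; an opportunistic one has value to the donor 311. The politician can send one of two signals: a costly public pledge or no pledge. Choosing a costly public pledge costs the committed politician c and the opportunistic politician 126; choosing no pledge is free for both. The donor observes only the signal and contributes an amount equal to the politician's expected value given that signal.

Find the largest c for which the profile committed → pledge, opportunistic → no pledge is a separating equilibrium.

Under separation: pledge → committed (pays 391); no pledge → opportunistic (pays 311).
Opportunistic: 311 − 0 = 311 ≥ 391 − 126 = 265. Holds regardless of c. ✓
Committed: 391 − c ≥ 311 − 0, so c ≤ 391 − 311 = 80.

80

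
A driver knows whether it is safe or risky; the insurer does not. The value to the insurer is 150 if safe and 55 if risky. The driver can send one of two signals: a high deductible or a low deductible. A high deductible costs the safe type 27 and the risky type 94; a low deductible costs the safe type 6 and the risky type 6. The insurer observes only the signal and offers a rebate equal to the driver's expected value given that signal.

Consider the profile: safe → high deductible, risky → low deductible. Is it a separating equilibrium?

Under separation the insurer infers type exactly: high deductible → safe (pays 150), low deductible → risky (pays 55).
Safe: high deductible gives 150 − 27 = 123; low deductible gives 55 − 6 = 49. No deviation. ✓
Risky: low deductible gives 55 − 6 = 49; high deductible gives 150 − 94 = 56. Would deviate. ✗

No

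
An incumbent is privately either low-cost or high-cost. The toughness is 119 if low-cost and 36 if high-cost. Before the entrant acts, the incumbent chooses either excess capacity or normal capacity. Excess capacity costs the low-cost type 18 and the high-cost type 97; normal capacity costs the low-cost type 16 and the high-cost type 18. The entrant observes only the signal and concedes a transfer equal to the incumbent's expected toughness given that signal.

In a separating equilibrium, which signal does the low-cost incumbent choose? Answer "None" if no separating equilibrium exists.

Try low-cost → excess capacity, high-cost → normal capacity:
  Under separation the entrant infers type exactly: excess capacity → low-cost (pays 119), normal capacity → high-cost (pays 36).
  Low-cost: excess capacity gives 119 − 18 = 101; normal capacity gives 36 − 16 = 20. No deviation. ✓
  High-cost: normal capacity gives 36 − 18 = 18; excess capacity gives 119 − 97 = 22. Would deviate. ✗
Try low-cost → normal capacity, high-cost → excess capacity:
  Under separation the entrant infers type exactly: normal capacity → low-cost (pays 119), excess capacity → high-cost (pays 36).
  Low-cost: normal capacity gives 119 − 16 = 103; excess capacity gives 36 − 18 = 18. No deviation. ✓
  High-cost: excess capacity gives 36 − 97 = -61; normal capacity gives 119 − 18 = 101. Would deviate. ✗
Neither assignment is incentive-compatible.

None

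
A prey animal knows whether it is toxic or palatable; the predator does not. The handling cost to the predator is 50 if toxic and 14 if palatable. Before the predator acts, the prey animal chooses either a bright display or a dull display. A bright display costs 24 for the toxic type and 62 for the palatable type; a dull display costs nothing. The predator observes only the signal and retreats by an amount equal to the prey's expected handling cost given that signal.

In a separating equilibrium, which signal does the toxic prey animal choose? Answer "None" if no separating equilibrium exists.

Try toxic → bright display, palatable → dull display:
  Under separation the predator infers type exactly: bright display → toxic (pays 50), dull display → palatable (pays 14).
  Toxic: bright display gives 50 − 24 = 26; dull display gives 14 − 0 = 14. No deviation. ✓
  Palatable: dull display gives 14 − 0 = 14; bright display gives 50 − 62 = -12. No deviation. ✓
Both hold — the toxic type sends bright display.

bright display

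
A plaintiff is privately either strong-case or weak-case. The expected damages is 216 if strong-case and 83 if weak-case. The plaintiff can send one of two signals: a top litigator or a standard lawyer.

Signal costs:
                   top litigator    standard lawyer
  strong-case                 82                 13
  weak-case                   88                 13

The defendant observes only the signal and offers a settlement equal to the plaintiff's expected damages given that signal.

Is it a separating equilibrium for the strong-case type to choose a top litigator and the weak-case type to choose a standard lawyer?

No

Under separation the defendant infers type exactly: top litigator → strong-case (pays 216), standard lawyer → weak-case (pays 83).
Strong-case: top litigator gives 216 − 82 = 134; standard lawyer gives 83 − 13 = 70. No deviation. ✓
Weak-case: standard lawyer gives 83 − 13 = 70; top litigator gives 216 − 88 = 128. Would deviate. ✗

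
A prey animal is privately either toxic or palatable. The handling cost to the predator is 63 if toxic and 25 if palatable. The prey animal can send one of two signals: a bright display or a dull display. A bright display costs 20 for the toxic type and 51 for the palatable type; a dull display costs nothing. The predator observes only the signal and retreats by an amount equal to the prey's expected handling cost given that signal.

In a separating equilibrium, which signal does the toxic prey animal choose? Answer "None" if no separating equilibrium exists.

bright display

Try toxic → bright display, palatable → dull display:
  Under separation the predator infers type exactly: bright display → toxic (pays 63), dull display → palatable (pays 25).
  Toxic: bright display gives 63 − 20 = 43; dull display gives 25 − 0 = 25. No deviation. ✓
  Palatable: dull display gives 25 − 0 = 25; bright display gives 63 − 51 = 12. No deviation. ✓
Both hold — the toxic type sends bright display.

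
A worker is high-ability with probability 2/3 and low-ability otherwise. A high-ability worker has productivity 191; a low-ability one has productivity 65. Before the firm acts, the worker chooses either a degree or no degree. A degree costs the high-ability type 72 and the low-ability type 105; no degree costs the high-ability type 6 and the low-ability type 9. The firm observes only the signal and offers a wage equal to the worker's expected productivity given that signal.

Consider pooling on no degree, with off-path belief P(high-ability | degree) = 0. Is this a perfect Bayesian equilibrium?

Yes

On the equilibrium path (no degree) the firm holds the prior 2/3 and pays 2/3·191 + 1/3·65 = 149. Off-path (degree) belief 0 gives 0·191 + 1·65 = 65.
High-ability: no degree gives 149 − 6 = 143; degree gives 65 − 72 = -7. Stays. ✓
Low-ability: no degree gives 149 − 9 = 140; degree gives 65 − 105 = -40. Stays. ✓
Beliefs are Bayes-consistent on-path and both types best-respond.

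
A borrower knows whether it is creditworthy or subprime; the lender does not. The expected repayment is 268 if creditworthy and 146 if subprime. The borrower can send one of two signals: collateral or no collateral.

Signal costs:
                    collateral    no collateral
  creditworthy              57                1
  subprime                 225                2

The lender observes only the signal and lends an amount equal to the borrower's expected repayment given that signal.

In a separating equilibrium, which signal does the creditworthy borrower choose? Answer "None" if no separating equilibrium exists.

collateral

Try creditworthy → collateral, subprime → no collateral:
  If types separate, collateral earns payment 268 and no collateral earns 146.
  Creditworthy: collateral gives 268 − 57 = 211; no collateral gives 146 − 1 = 145. No deviation. ✓
  Subprime: no collateral gives 146 − 2 = 144; collateral gives 268 − 225 = 43. No deviation. ✓
Both hold — the creditworthy type sends collateral.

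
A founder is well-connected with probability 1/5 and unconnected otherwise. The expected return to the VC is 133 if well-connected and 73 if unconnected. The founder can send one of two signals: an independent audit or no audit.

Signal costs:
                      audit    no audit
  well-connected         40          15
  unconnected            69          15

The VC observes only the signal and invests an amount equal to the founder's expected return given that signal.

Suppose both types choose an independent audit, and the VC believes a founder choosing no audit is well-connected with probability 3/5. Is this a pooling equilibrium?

At the pooled signal (audit) the VC holds the prior 1/5 and pays 1/5·133 + 4/5·73 = 85. Off-path (no audit) belief 3/5 gives 3/5·133 + 2/5·73 = 109.
Well-connected: audit gives 85 − 40 = 45; no audit gives 109 − 15 = 94. Deviates. ✗
Unconnected: audit gives 85 − 69 = 16; no audit gives 109 − 15 = 94. Deviates. ✗

No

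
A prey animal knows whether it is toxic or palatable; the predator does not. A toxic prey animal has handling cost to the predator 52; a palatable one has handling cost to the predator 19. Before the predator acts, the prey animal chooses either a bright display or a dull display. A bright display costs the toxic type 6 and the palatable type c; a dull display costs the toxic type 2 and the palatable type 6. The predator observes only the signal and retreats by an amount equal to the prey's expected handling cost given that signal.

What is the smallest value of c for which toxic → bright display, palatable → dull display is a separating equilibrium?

Under separation: bright display → toxic (pays 52); dull display → palatable (pays 19).
Toxic: 52 − 6 = 46 ≥ 19 − 2 = 17. Holds regardless of c. ✓
Palatable: 19 − 6 ≥ 52 − c, so c ≥ 52 − 13 = 39.

39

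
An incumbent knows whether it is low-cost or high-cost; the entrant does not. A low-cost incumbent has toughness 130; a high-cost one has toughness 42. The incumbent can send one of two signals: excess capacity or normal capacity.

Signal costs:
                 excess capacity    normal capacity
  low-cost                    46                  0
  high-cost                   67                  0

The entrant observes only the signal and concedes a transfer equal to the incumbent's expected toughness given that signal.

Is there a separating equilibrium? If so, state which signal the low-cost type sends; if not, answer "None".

Try low-cost → excess capacity, high-cost → normal capacity:
  If types separate, excess capacity earns payment 130 and normal capacity earns 42.
  Low-cost: excess capacity gives 130 − 46 = 84; normal capacity gives 42 − 0 = 42. No deviation. ✓
  High-cost: normal capacity gives 42 − 0 = 42; excess capacity gives 130 − 67 = 63. Would deviate. ✗
Try low-cost → normal capacity, high-cost → excess capacity:
  If types separate, normal capacity earns payment 130 and excess capacity earns 42.
  Low-cost: normal capacity gives 130 − 0 = 130; excess capacity gives 42 − 46 = -4. No deviation. ✓
  High-cost: excess capacity gives 42 − 67 = -25; normal capacity gives 130 − 0 = 130. Would deviate. ✗
Neither assignment is incentive-compatible.

None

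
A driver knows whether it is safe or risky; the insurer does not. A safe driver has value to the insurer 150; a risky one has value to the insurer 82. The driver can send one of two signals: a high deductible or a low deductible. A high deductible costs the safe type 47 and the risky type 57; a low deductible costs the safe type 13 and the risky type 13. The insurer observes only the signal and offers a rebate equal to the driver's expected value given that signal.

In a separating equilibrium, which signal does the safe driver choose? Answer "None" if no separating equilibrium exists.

None

Try safe → high deductible, risky → low deductible:
  Under separation the insurer infers type exactly: high deductible → safe (pays 150), low deductible → risky (pays 82).
  Safe: high deductible gives 150 − 47 = 103; low deductible gives 82 − 13 = 69. No deviation. ✓
  Risky: low deductible gives 82 − 13 = 69; high deductible gives 150 − 57 = 93. Would deviate. ✗
Try safe → low deductible, risky → high deductible:
  Under separation the insurer infers type exactly: low deductible → safe (pays 150), high deductible → risky (pays 82).
  Safe: low deductible gives 150 − 13 = 137; high deductible gives 82 − 47 = 35. No deviation. ✓
  Risky: high deductible gives 82 − 57 = 25; low deductible gives 150 − 13 = 137. Would deviate. ✗
Neither assignment is incentive-compatible.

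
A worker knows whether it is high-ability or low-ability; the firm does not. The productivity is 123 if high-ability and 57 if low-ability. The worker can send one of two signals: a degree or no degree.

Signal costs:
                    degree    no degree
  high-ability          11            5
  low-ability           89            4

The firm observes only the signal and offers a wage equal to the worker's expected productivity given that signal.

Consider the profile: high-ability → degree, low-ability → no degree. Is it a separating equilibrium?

Yes

If types separate, degree earns payment 123 and no degree earns 57.
High-ability: degree gives 123 − 11 = 112; no degree gives 57 − 5 = 52. No deviation. ✓
Low-ability: no degree gives 57 − 4 = 53; degree gives 123 − 89 = 34. No deviation. ✓
Both incentive constraints hold.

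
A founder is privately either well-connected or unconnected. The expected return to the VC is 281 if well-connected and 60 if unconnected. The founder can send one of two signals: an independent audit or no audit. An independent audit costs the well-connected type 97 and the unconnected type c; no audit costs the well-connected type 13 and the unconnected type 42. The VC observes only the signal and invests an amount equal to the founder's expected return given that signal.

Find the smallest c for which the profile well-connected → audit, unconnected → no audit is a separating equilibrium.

263

Under separation: audit → well-connected (pays 281); no audit → unconnected (pays 60).
Well-connected: 281 − 97 = 184 ≥ 60 − 13 = 47. Holds regardless of c. ✓
Unconnected: 60 − 42 ≥ 281 − c, so c ≥ 281 − 18 = 263.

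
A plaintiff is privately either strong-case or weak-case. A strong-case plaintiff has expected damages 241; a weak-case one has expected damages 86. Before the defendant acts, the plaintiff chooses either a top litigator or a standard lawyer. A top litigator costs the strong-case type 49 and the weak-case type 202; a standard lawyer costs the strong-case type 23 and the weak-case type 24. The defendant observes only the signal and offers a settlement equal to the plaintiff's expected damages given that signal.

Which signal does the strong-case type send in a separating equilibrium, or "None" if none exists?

Try strong-case → top litigator, weak-case → standard lawyer:
  Under separation the defendant infers type exactly: top litigator → strong-case (pays 241), standard lawyer → weak-case (pays 86).
  Strong-case: top litigator gives 241 − 49 = 192; standard lawyer gives 86 − 23 = 63. No deviation. ✓
  Weak-case: standard lawyer gives 86 − 24 = 62; top litigator gives 241 − 202 = 39. No deviation. ✓
Both hold — the strong-case type sends top litigator.

top litigator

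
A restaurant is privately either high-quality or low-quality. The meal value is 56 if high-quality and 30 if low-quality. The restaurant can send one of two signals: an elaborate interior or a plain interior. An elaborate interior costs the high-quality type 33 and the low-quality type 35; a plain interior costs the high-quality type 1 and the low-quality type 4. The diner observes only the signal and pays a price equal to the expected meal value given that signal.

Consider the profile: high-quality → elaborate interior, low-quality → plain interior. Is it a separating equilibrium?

If types separate, elaborate interior earns payment 56 and plain interior earns 30.
High-quality: elaborate interior gives 56 − 33 = 23; plain interior gives 30 − 1 = 29. Would deviate. ✗
Low-quality: plain interior gives 30 − 4 = 26; elaborate interior gives 56 − 35 = 21. No deviation. ✓

No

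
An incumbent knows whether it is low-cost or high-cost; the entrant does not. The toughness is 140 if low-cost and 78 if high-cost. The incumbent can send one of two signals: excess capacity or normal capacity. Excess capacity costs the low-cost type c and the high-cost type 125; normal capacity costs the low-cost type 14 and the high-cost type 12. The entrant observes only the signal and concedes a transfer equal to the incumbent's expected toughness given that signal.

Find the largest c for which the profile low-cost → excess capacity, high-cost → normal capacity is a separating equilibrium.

76

Under separation: excess capacity → low-cost (pays 140); normal capacity → high-cost (pays 78).
High-cost: 78 − 12 = 66 ≥ 140 − 125 = 15. Holds regardless of c. ✓
Low-cost: 140 − c ≥ 78 − 14, so c ≤ 140 − 64 = 76.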